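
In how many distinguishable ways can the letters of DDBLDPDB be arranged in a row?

DDBLDPDB has 8 letters with B appearing twice and D appearing 4 times.
Dividing 8! = 40320 by 4!·2! = 48 for the repeated letters gives 840.

840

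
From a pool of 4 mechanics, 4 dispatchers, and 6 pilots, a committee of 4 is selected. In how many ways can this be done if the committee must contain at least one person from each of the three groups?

With no constraint there are C(14,4) = 1001 possible selections.
Selections missing a whole group: no mechanics → C(10,4) = 210; no dispatchers → C(10,4) = 210; no pilots → C(8,4) = 70.
Add back selections omitting two groups (i.e. drawn from a single group): C(4,4) + C(4,4) + C(6,4) = 17.
By inclusion–exclusion: 1001 − 490 + 17 = 528.

528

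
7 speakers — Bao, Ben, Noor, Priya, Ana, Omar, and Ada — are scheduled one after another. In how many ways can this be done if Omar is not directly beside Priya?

3600

Of the 7! = 5040 arrangements, those with Omar and Priya adjacent number 2 × 6! = 1440 (treat the pair as a block with 2 internal orders).
So 5040 − 1440 = 3600 arrangements keep them apart.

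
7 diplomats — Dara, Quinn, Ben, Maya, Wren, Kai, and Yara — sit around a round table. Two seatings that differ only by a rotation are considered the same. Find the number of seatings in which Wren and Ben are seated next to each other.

Glue Wren and Ben into a block (2 internal orders). Seating 6 units around a circle gives (5)! arrangements.
So 2 × (5)! = 2 × 120 = 240.

240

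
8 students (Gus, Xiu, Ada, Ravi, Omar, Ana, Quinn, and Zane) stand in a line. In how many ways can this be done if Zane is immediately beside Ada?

10080

Place the 6 others and the Zane-Ada pair as 7 objects in a line; the pair has 2 internal arrangements.
So the count is 2·(7)! = 10080.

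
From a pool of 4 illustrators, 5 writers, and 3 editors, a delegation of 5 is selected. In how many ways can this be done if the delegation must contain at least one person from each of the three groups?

590

Total 5-person selections from all 12: C(12,5) = 792.
Subtract selections that omit an entire group: no illustrators → C(8,5) = 56; no writers → C(7,5) = 21; no editors → C(9,5) = 126.
Add back selections omitting two groups (i.e. drawn from a single group): C(4,5) + C(5,5) + C(3,5) = 1.
By inclusion–exclusion: 792 − 203 + 1 = 590.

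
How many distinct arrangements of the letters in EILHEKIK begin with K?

1260

Fix K in the first position and arrange the remaining 7 letters.
Those 7 letters have E appearing twice and I appearing twice, giving (7)!/(2!·2!) = 1260.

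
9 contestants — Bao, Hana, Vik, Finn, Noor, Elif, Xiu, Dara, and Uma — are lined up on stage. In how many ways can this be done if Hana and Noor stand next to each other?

80640

Treat {Hana, Noor} as a single unit. There are 8 units to order, and the pair itself can be ordered 2 ways.
So the count is 2·(8)! = 80640.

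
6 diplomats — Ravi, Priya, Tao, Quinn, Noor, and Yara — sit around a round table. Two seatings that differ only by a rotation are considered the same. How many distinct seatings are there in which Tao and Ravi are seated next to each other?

48

Treat {Tao, Ravi} as one unit (2 internal orders) and seat the resulting 5 units around the table: (4)! circular arrangements.
So 2 × (4)! = 2 × 24 = 48.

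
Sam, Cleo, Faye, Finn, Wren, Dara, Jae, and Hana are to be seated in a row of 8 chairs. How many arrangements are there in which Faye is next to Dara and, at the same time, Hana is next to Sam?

Treat {Faye,Dara} as one block (2 orders) and {Hana,Sam} as another (2 orders).
That leaves 6 units to arrange: 2 × 2 × 6! = 4 × 720 = 2880.

2880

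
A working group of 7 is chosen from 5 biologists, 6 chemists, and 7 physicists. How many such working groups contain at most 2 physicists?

13266

Split by how many physicists are chosen (0 through 2).
Sum: C(7,0)·C(11,7) + C(7,1)·C(11,6) + C(7,2)·C(11,5) = 330 + 3234 + 9702 = 13266.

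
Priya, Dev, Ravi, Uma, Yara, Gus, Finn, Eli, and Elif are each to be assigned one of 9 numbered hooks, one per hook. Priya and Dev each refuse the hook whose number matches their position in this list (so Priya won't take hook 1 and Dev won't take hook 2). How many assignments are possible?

Let Aᵢ (for i ∈ {1, 2}) be the placements that put person i in their forbidden hook. Any j of these fix j positions, leaving (9−j)! ways to fill the rest, and there are C(2,j) ways to pick which j.
By inclusion–exclusion, the number of valid placements is Σ_{j=0}^{2} (−1)^j C(2,j)·(9−j)!.
Computing: 362880 − 80640 + 5040 = 287280.

287280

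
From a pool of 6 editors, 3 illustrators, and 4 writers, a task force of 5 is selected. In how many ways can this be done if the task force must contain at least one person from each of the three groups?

894

With no constraint there are C(13,5) = 1287 possible selections.
Subtract selections that omit an entire group: no editors → C(7,5) = 21; no illustrators → C(10,5) = 252; no writers → C(9,5) = 126.
Add back selections omitting two groups (i.e. drawn from a single group): C(6,5) + C(3,5) + C(4,5) = 6.
By inclusion–exclusion: 1287 − 399 + 6 = 894.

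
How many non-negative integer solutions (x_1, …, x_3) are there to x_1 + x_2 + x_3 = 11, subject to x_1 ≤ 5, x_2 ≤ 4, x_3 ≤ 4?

Ignoring the caps, the number of non-negative solutions to x_1+…+x_3 = 11 is C(13,2) = 78.
Subtract solutions that violate a single cap (substitute x_i' = x_i − (cap_i+1)): x_1 ≥ 6 gives C(7,2) = 21; x_2 ≥ 5 gives C(8,2) = 28; x_3 ≥ 5 gives C(8,2) = 28. Together 77.
Add back pairs where two caps are both exceeded: 1 + 1 + 3 = 5.
By inclusion–exclusion the count is 78 − 77 + 5 = 6.

6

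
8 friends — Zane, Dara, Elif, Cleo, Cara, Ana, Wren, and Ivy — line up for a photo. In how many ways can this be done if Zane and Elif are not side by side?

30240

Of the 8! = 40320 arrangements, those with Zane and Elif adjacent number 2 × 7! = 10080 (treat the pair as a block with 2 internal orders).
So 40320 − 10080 = 30240 arrangements keep them apart.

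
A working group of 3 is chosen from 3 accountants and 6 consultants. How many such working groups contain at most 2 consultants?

Split by how many consultants are chosen (0 through 2).
Sum: C(6,0)·C(3,3) + C(6,1)·C(3,2) + C(6,2)·C(3,1) = 1 + 18 + 45 = 64.

64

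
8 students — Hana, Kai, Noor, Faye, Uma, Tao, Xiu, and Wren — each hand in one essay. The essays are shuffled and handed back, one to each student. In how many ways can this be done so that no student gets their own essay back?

Count assignments avoiding every fixed point. For any j of the 8 students fixed to their own essay, the other 8−j can be arranged in (8−j)! ways.
By inclusion–exclusion this is Σ_{j=0}^{8} (−1)^j C(8,j)·(8−j)!.
Computing: 40320 − 40320 + 20160 − 6720 + 1680 − 336 + 56 − 8 + 1 = 14833.

14833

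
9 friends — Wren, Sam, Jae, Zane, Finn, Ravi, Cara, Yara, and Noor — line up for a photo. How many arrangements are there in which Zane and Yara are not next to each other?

282240

There are 9! = 362880 arrangements in all. If Zane and Yara are adjacent, merging them into one block gives 2·(8)! = 80640 arrangements.
Complementary counting: 362880 − 80640 = 282240.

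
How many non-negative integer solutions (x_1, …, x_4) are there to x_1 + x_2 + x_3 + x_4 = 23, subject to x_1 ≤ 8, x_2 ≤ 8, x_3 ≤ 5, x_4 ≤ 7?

56

By stars and bars, unrestricted non-negative solutions to x_1+…+x_4 = 23 number C(23+3,3) = 2600.
Subtract solutions that violate a single cap (substitute x_i' = x_i − (cap_i+1)): x_1 ≥ 9 gives C(17,3) = 680; x_2 ≥ 9 gives C(17,3) = 680; x_3 ≥ 6 gives C(20,3) = 1140; x_4 ≥ 8 gives C(18,3) = 816. Together 3316.
Add back pairs where two caps are both exceeded: 56 + 165 + 84 + 165 + 84 + 220 = 774.
Subtract triples: 0 + 0 + 1 + 1 = 2.
By inclusion–exclusion the count is 2600 − 3316 + 774 − 2 = 56.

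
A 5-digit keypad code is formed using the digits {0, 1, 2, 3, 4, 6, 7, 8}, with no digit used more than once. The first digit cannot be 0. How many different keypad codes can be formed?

5880

The first digit has 8−1 = 7 choices (anything except 0).
The remaining 4 digits are filled from the other 7 symbols without repetition: 7 × 6 × 5 × 4 = 840.
Total: 7 × 840 = 5880.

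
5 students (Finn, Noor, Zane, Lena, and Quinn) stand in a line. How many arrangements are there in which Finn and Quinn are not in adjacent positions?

72

There are 5! = 120 arrangements in all. If Finn and Quinn are adjacent, merging them into one block gives 2·(4)! = 48 arrangements.
Complementary counting: 120 − 48 = 72.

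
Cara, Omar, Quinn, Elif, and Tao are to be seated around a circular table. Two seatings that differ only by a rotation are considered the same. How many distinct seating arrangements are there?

Fix one person's seat to break rotational symmetry; the remaining 4 people can be arranged in (4)! = 24 ways.

24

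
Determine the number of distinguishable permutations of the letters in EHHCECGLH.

15120

Letter multiplicities in EHHCECGLH: C×2, E×2, G×1, H×3, L×1.
Dividing 9! = 362880 by 3!·2!·2! = 24 for the repeated letters gives 15120.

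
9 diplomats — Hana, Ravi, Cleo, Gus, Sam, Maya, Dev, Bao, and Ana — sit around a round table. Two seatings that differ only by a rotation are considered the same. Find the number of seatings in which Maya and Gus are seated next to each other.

10080

Treat {Maya, Gus} as one unit (2 internal orders) and seat the resulting 8 units around the table: (7)! circular arrangements.
So 2 × (7)! = 2 × 5040 = 10080.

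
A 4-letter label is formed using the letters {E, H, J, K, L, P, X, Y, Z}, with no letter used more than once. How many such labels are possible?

3024

With no repetition, fill the 4 letters in order: 9 choices, then 8, down to 6.
That product is 9 × 8 × 7 × 6 = 3024.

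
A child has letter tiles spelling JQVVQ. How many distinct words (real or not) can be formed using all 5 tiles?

JQVVQ has 5 letters with Q appearing twice and V appearing twice.
Dividing 5! = 120 by 2!·2! = 4 for the repeated letters gives 30.

30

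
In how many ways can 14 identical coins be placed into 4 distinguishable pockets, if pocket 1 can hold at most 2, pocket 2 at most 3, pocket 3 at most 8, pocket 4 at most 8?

Ignoring the caps, the number of non-negative solutions to x_1+…+x_4 = 14 is C(17,3) = 680.
Subtract solutions that violate a single cap (substitute x_i' = x_i − (cap_i+1)): x_1 ≥ 3 gives C(14,3) = 364; x_2 ≥ 4 gives C(13,3) = 286; x_3 ≥ 9 gives C(8,3) = 56; x_4 ≥ 9 gives C(8,3) = 56. Together 762.
Add back pairs where two caps are both exceeded: 120 + 10 + 10 + 4 + 4 + 0 = 148.
By inclusion–exclusion the count is 680 − 762 + 148 = 66.

66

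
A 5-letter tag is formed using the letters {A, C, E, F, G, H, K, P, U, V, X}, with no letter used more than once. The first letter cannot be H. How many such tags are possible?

50400

The first letter has 11−1 = 10 choices (anything except H).
The remaining 4 letters are filled from the other 10 symbols without repetition: 10 × 9 × 8 × 7 = 5040.
Total: 10 × 5040 = 50400.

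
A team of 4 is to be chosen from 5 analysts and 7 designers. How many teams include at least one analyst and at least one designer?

455

Total 4-person selections from all 12: C(12,4) = 495.
Selections missing a whole group: no analysts → C(7,4) = 35; no designers → C(5,4) = 5.
Both groups omitted at once is impossible, so 495 − 40 = 455.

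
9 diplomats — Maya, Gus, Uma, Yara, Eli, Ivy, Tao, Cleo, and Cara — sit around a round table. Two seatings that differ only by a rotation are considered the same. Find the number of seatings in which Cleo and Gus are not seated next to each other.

Without the restriction there are (8)! = 40320 seatings.
Those with Cleo next to Gus: fuse the pair into one unit and seat 8 units around a circle — 2·(7)! = 10080.
Subtracting, 40320 − 10080 = 30240.

30240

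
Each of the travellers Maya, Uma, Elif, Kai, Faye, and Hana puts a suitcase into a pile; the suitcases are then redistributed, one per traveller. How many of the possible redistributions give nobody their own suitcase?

265

This is the derangement count D_6: permutations of 6 items with no fixed point.
By inclusion–exclusion this is Σ_{j=0}^{6} (−1)^j C(6,j)·(6−j)!.
Computing: 720 − 720 + 360 − 120 + 30 − 6 + 1 = 265.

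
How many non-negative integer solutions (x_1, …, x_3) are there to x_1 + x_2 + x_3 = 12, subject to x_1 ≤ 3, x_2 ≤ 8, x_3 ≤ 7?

22

Without the upper bounds there are C(14,2) = 91 ways to split 12 among 3 variables.
Subtract solutions that violate a single cap (substitute x_i' = x_i − (cap_i+1)): x_1 ≥ 4 gives C(10,2) = 45; x_2 ≥ 9 gives C(5,2) = 10; x_3 ≥ 8 gives C(6,2) = 15. Together 70.
Add back pairs where two caps are both exceeded: 0 + 1 + 0 = 1.
By inclusion–exclusion the count is 91 − 70 + 1 = 22.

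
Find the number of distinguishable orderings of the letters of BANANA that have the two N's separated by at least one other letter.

40

There are 6!/(3!·2!) = 60 arrangements of BANANA in total.
Arrangements with the N's together: treat NN as one letter, giving (5)!/(3!) = 20.
Subtracting, 60 − 20 = 40 arrangements keep the N's apart.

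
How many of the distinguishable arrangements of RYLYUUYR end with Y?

Fix Y in the last position and arrange the remaining 7 letters.
Those 7 letters have R appearing twice, U appearing twice, and Y appearing twice, giving (7)!/(2!·2!·2!) = 630.

630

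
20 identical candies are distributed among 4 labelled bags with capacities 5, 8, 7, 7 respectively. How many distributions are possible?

116

Ignoring the caps, the number of non-negative solutions to x_1+…+x_4 = 20 is C(23,3) = 1771.
Subtract solutions that violate a single cap (substitute x_i' = x_i − (cap_i+1)): x_1 ≥ 6 gives C(17,3) = 680; x_2 ≥ 9 gives C(14,3) = 364; x_3 ≥ 8 gives C(15,3) = 455; x_4 ≥ 8 gives C(15,3) = 455. Together 1954.
Add back pairs where two caps are both exceeded: 56 + 84 + 84 + 20 + 20 + 35 = 299.
By inclusion–exclusion the count is 1771 − 1954 + 299 = 116.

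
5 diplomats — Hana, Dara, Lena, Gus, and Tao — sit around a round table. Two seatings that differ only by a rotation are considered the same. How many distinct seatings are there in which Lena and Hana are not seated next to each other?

Without the restriction there are (4)! = 24 seatings.
Seatings with Lena beside Hana: treat them as a block with 2 internal orders, giving 2 × (3)! = 12.
Subtracting, 24 − 12 = 12.

12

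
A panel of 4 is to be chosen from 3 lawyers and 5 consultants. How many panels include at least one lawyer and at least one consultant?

Unrestricted: C(8,4) = 70 ways to pick any 4 of the 8.
Selections missing a whole group: no lawyers → C(5,4) = 5; no consultants → C(3,4) = 0.
Both groups omitted at once is impossible, so 70 − 5 = 65.

65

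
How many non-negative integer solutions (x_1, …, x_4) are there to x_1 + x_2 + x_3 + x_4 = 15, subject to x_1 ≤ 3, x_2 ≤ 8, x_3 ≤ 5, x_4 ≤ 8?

142

By stars and bars, unrestricted non-negative solutions to x_1+…+x_4 = 15 number C(15+3,3) = 816.
Subtract solutions that violate a single cap (substitute x_i' = x_i − (cap_i+1)): x_1 ≥ 4 gives C(14,3) = 364; x_2 ≥ 9 gives C(9,3) = 84; x_3 ≥ 6 gives C(12,3) = 220; x_4 ≥ 9 gives C(9,3) = 84. Together 752.
Add back pairs where two caps are both exceeded: 10 + 56 + 10 + 1 + 0 + 1 = 78.
By inclusion–exclusion the count is 816 − 752 + 78 = 142.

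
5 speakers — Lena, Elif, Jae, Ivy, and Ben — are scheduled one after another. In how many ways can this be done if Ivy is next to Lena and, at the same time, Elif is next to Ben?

24

Treat {Ivy,Lena} as one block (2 orders) and {Elif,Ben} as another (2 orders).
That leaves 3 units to arrange: 2 × 2 × 3! = 4 × 6 = 24.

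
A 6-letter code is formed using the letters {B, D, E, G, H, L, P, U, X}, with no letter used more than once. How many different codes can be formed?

This is a permutation of 6 out of 9: P(9,6) = 9!/3!.
That product is 9 × 8 × 7 × 6 × 5 × 4 = 60480.

60480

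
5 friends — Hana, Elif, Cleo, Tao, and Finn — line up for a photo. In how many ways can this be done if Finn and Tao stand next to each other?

48

Glue Finn and Tao into one block (2 internal orders), leaving 4 units to arrange in a row.
That gives 2 × 4! = 2 × 24 = 48.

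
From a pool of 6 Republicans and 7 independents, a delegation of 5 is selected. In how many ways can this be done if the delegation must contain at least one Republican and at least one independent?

1260

With no constraint there are C(13,5) = 1287 possible selections.
Selections missing a whole group: no Republicans → C(7,5) = 21; no independents → C(6,5) = 6.
Both groups omitted at once is impossible, so 1287 − 27 = 1260.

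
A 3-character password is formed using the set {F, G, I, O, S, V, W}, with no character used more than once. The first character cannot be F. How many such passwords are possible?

180

The first character has 7−1 = 6 choices (anything except F).
The remaining 2 characters are filled from the other 6 symbols without repetition: 6 × 5 = 30.
Total: 6 × 30 = 180.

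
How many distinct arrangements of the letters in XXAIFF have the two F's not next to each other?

Total arrangements of XXAIFF: 6!/(2!·2!) = 180.
Arrangements with the F's together: treat FF as one letter, giving (5)!/(2!) = 60.
Hence 180 − 60 = 120.

120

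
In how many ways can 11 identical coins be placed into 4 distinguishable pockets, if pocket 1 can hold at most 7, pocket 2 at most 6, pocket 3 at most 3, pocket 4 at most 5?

Without the upper bounds there are C(14,3) = 364 ways to split 11 among 4 pockets.
Subtract solutions that violate a single cap (substitute x_i' = x_i − (cap_i+1)): x_1 ≥ 8 gives C(6,3) = 20; x_2 ≥ 7 gives C(7,3) = 35; x_3 ≥ 4 gives C(10,3) = 120; x_4 ≥ 6 gives C(8,3) = 56. Together 231.
Add back pairs where two caps are both exceeded: 0 + 0 + 0 + 1 + 0 + 4 = 5.
By inclusion–exclusion the count is 364 − 231 + 5 = 138.

138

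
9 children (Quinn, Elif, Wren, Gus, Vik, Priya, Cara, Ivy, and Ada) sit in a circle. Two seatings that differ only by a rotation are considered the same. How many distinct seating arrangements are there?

Around a circle, 9 distinct people have 9!/9 = (8)! = 40320 rotationally distinct seatings.

40320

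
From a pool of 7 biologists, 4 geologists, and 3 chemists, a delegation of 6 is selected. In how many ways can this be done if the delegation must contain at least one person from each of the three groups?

Unrestricted: C(14,6) = 3003 ways to pick any 6 of the 14.
Selections missing a whole group: no biologists → C(7,6) = 7; no geologists → C(10,6) = 210; no chemists → C(11,6) = 462.
Add back selections omitting two groups (i.e. drawn from a single group): C(7,6) + C(4,6) + C(3,6) = 7.
By inclusion–exclusion: 3003 − 679 + 7 = 2331.

2331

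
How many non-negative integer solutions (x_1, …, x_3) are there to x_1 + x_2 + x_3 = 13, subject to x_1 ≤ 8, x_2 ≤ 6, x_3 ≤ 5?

27

Ignoring the caps, the number of non-negative solutions to x_1+…+x_3 = 13 is C(15,2) = 105.
Subtract solutions that violate a single cap (substitute x_i' = x_i − (cap_i+1)): x_1 ≥ 9 gives C(6,2) = 15; x_2 ≥ 7 gives C(8,2) = 28; x_3 ≥ 6 gives C(9,2) = 36. Together 79.
Add back pairs where two caps are both exceeded: 0 + 0 + 1 = 1.
By inclusion–exclusion the count is 105 − 79 + 1 = 27.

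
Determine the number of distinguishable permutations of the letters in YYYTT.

The 5 letters of YYYTT have repeats: T appearing twice and Y appearing 3 times.
Dividing 5! = 120 by 3!·2! = 12 for the repeated letters gives 10.

10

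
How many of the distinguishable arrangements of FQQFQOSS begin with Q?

630

With the first slot taken by Q, it remains to arrange the other 7 letters (FQFQOSS).
Those 7 letters have F appearing twice, Q appearing twice, and S appearing twice, giving (7)!/(2!·2!·2!) = 630.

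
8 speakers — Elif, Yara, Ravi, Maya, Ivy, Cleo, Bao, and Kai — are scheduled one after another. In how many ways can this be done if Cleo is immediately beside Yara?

10080

Glue Cleo and Yara into one block (2 internal orders), leaving 7 units to arrange in a row.
That gives 2 × 7! = 2 × 5040 = 10080.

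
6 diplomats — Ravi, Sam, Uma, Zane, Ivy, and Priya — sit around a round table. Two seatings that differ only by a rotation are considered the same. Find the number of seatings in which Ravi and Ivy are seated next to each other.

48

Glue Ravi and Ivy into a block (2 internal orders). Seating 5 units around a circle gives (4)! arrangements.
So 2 × (4)! = 2 × 24 = 48.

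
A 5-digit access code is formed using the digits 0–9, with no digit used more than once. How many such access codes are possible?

With no repetition, fill the 5 digits in order: 10 choices, then 9, down to 6.
That product is 10 × 9 × 8 × 7 × 6 = 30240.

30240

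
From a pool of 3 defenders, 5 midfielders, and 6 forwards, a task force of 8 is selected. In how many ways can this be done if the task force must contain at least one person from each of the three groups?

Total 8-person selections from all 14: C(14,8) = 3003.
Selections missing a whole group: no defenders → C(11,8) = 165; no midfielders → C(9,8) = 9; no forwards → C(8,8) = 1.
Add back selections omitting two groups (i.e. drawn from a single group): C(3,8) + C(5,8) + C(6,8) = 0.
By inclusion–exclusion: 3003 − 175 + 0 = 2828.

2828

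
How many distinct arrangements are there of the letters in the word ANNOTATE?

The 8 letters of ANNOTATE have repeats: A appearing twice, N appearing twice, and T appearing twice.
So there are 8! / (2!·2!·2!) = 5040 distinguishable arrangements.

5040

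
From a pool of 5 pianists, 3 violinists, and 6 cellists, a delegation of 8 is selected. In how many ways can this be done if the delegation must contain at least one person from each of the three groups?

Total 8-person selections from all 14: C(14,8) = 3003.
Subtract selections that omit an entire group: no pianists → C(9,8) = 9; no violinists → C(11,8) = 165; no cellists → C(8,8) = 1.
Add back selections omitting two groups (i.e. drawn from a single group): C(5,8) + C(3,8) + C(6,8) = 0.
By inclusion–exclusion: 3003 − 175 + 0 = 2828.

2828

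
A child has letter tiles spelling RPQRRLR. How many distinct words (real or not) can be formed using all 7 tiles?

The 7 letters of RPQRRLR have repeats: R appearing 4 times.
Dividing 7! = 5040 by 4! = 24 for the repeated letters gives 210.

210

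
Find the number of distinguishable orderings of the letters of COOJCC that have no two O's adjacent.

40

There are 6!/(3!·2!) = 60 arrangements of COOJCC in total.
If the two O's are adjacent, glue them into one block, leaving 5 items to arrange: (5)!/(3!) = 20 ways.
Subtracting, 60 − 20 = 40 arrangements keep the O's apart.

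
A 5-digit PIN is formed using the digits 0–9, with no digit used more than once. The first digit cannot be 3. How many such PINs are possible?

The first digit has 10−1 = 9 choices (anything except 3).
The remaining 4 digits are filled from the other 9 symbols without repetition: 9 × 8 × 7 × 6 = 3024.
Total: 9 × 3024 = 27216.

27216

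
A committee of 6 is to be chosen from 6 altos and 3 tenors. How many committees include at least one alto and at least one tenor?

83

With no constraint there are C(9,6) = 84 possible selections.
Selections missing a whole group: no altos → C(3,6) = 0; no tenors → C(6,6) = 1.
Both groups omitted at once is impossible, so 84 − 1 = 83.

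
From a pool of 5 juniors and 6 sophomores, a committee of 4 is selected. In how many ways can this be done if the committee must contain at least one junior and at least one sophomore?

310

Total 4-person selections from all 11: C(11,4) = 330.
Subtract selections that omit an entire group: no juniors → C(6,4) = 15; no sophomores → C(5,4) = 5.
Both groups omitted at once is impossible, so 330 − 20 = 310.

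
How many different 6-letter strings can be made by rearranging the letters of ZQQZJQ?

60

ZQQZJQ has 6 letters with Q appearing 3 times and Z appearing twice.
The number of distinct arrangements is 6!/(3!·2!) = 720/12 = 60.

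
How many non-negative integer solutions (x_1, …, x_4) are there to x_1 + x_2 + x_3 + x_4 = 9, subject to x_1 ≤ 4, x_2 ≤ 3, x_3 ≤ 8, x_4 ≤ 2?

Without the upper bounds there are C(12,3) = 220 ways to split 9 among 4 variables.
Subtract solutions that violate a single cap (substitute x_i' = x_i − (cap_i+1)): x_1 ≥ 5 gives C(7,3) = 35; x_2 ≥ 4 gives C(8,3) = 56; x_3 ≥ 9 gives C(3,3) = 1; x_4 ≥ 3 gives C(9,3) = 84. Together 176.
Add back pairs where two caps are both exceeded: 1 + 0 + 4 + 0 + 10 + 0 = 15.
By inclusion–exclusion the count is 220 − 176 + 15 = 59.

59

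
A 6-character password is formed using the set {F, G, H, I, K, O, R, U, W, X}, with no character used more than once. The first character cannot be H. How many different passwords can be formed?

136080

The first character has 10−1 = 9 choices (anything except H).
The remaining 5 characters are filled from the other 9 symbols without repetition: 9 × 8 × 7 × 6 × 5 = 15120.
Total: 9 × 15120 = 136080.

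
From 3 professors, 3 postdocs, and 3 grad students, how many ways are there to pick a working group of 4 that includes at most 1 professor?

Split by how many professors are chosen (0 through 1).
Sum: C(3,0)·C(6,4) + C(3,1)·C(6,3) = 15 + 60 = 75.

75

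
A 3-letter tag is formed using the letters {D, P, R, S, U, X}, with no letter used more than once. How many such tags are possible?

This is a permutation of 3 out of 6: P(6,3) = 6!/3!.
That product is 6 × 5 × 4 = 120.

120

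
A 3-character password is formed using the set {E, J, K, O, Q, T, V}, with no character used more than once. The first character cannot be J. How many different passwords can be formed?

180

The first character has 7−1 = 6 choices (anything except J).
The remaining 2 characters are filled from the other 6 symbols without repetition: 6 × 5 = 30.
Total: 6 × 30 = 180.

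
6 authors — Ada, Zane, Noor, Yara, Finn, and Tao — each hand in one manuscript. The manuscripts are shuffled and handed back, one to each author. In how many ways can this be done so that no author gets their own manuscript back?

265

Let Aᵢ be the assignments in which author i gets their own manuscript. We want the size of the complement of A₁∪…∪A_6.
By inclusion–exclusion this is Σ_{j=0}^{6} (−1)^j C(6,j)·(6−j)!.
Computing: 720 − 720 + 360 − 120 + 30 − 6 + 1 = 265.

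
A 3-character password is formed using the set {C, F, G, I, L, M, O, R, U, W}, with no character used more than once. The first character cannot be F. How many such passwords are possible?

The first character has 10−1 = 9 choices (anything except F).
The remaining 2 characters are filled from the other 9 symbols without repetition: 9 × 8 = 72.
Total: 9 × 72 = 648.

648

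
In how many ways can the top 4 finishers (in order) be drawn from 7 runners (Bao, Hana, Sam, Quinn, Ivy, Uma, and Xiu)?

840

This is an ordered selection of 4 from 7: P(7,4).
That gives 7 × 6 × 5 × 4 = 840.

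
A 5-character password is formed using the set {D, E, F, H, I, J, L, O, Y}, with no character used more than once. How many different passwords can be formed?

15120

With no repetition, fill the 5 characters in order: 9 choices, then 8, down to 5.
9 × 8 × 7 × 6 × 5 = 15120.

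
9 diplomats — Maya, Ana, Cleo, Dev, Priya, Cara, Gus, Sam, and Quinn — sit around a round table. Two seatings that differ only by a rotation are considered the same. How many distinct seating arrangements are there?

Seat Maya anywhere (absorbing the rotational symmetry), then permute the other 8: (8)! = 40320.

40320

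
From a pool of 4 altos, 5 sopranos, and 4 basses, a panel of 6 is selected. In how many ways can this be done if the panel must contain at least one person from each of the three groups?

Unrestricted: C(13,6) = 1716 ways to pick any 6 of the 13.
Subtract selections that omit an entire group: no altos → C(9,6) = 84; no sopranos → C(8,6) = 28; no basses → C(9,6) = 84.
Add back selections omitting two groups (i.e. drawn from a single group): C(4,6) + C(5,6) + C(4,6) = 0.
By inclusion–exclusion: 1716 − 196 + 0 = 1520.

1520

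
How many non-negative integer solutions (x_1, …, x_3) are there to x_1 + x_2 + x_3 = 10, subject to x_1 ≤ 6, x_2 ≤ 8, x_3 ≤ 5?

Without the upper bounds there are C(12,2) = 66 ways to split 10 among 3 variables.
Subtract solutions that violate a single cap (substitute x_i' = x_i − (cap_i+1)): x_1 ≥ 7 gives C(5,2) = 10; x_2 ≥ 9 gives C(3,2) = 3; x_3 ≥ 6 gives C(6,2) = 15. Together 28.
No two caps can be exceeded simultaneously, so the pair terms are all 0.
By inclusion–exclusion the count is 66 − 28 + 0 = 38.

38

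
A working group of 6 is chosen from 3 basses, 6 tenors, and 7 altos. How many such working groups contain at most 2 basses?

7722

Split by how many basses are chosen (0 through 2).
Sum: C(3,0)·C(13,6) + C(3,1)·C(13,5) + C(3,2)·C(13,4) = 1716 + 3861 + 2145 = 7722.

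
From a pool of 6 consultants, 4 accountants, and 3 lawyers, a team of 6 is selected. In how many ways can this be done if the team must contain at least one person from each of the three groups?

1416

With no constraint there are C(13,6) = 1716 possible selections.
Selections missing a whole group: no consultants → C(7,6) = 7; no accountants → C(9,6) = 84; no lawyers → C(10,6) = 210.
Add back selections omitting two groups (i.e. drawn from a single group): C(6,6) + C(4,6) + C(3,6) = 1.
By inclusion–exclusion: 1716 − 301 + 1 = 1416.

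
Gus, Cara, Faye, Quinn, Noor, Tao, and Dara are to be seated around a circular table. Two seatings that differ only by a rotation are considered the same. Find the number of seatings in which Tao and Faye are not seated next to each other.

480

All circular seatings of 7 people number (6)! = 720.
Seatings with Tao beside Faye: treat them as a block with 2 internal orders, giving 2 × (5)! = 240.
Subtracting, 720 − 240 = 480.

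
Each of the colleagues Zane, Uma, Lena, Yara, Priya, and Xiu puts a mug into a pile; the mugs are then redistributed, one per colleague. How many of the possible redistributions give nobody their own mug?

Count assignments avoiding every fixed point. For any j of the 6 colleagues fixed to their own mug, the other 6−j can be arranged in (6−j)! ways.
By inclusion–exclusion this is Σ_{j=0}^{6} (−1)^j C(6,j)·(6−j)!.
Computing: 720 − 720 + 360 − 120 + 30 − 6 + 1 = 265.

265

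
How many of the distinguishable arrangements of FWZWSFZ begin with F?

180

With the first slot taken by F, it remains to arrange the other 6 letters (WZWSFZ).
Those 6 letters have W appearing twice and Z appearing twice, giving (6)!/(2!·2!) = 180.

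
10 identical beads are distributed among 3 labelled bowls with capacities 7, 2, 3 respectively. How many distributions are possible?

By stars and bars, unrestricted non-negative solutions to x_1+…+x_3 = 10 number C(10+2,2) = 66.
Subtract solutions that violate a single cap (substitute x_i' = x_i − (cap_i+1)): x_1 ≥ 8 gives C(4,2) = 6; x_2 ≥ 3 gives C(9,2) = 36; x_3 ≥ 4 gives C(8,2) = 28. Together 70.
Add back pairs where two caps are both exceeded: 0 + 0 + 10 = 10.
By inclusion–exclusion the count is 66 − 70 + 10 = 6.

6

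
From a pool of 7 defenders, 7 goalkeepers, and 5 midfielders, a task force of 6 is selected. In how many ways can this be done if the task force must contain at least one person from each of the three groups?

22295

Total 6-person selections from all 19: C(19,6) = 27132.
Selections missing a whole group: no defenders → C(12,6) = 924; no goalkeepers → C(12,6) = 924; no midfielders → C(14,6) = 3003.
Add back selections omitting two groups (i.e. drawn from a single group): C(7,6) + C(7,6) + C(5,6) = 14.
By inclusion–exclusion: 27132 − 4851 + 14 = 22295.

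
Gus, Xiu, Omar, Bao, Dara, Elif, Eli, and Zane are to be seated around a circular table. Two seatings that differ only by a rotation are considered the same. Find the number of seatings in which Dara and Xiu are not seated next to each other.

3600

Without the restriction there are (7)! = 5040 seatings.
Those with Dara next to Xiu: fuse the pair into one unit and seat 7 units around a circle — 2·(6)! = 1440.
Subtracting, 5040 − 1440 = 3600.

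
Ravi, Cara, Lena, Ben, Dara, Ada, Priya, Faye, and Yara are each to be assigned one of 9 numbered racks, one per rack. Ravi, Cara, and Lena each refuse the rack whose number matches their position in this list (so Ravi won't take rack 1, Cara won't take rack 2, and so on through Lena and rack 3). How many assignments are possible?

Let Aᵢ (for i ∈ {1, 2, 3}) be the placements that put person i in their forbidden rack. Any j of these fix j positions, leaving (9−j)! ways to fill the rest, and there are C(3,j) ways to pick which j.
By inclusion–exclusion, the number of valid placements is Σ_{j=0}^{3} (−1)^j C(3,j)·(9−j)!.
Computing: 362880 − 120960 + 15120 − 720 = 256320.

256320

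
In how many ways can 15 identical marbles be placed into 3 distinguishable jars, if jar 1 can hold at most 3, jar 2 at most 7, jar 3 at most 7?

Ignoring the caps, the number of non-negative solutions to x_1+…+x_3 = 15 is C(17,2) = 136.
Subtract solutions that violate a single cap (substitute x_i' = x_i − (cap_i+1)): x_1 ≥ 4 gives C(13,2) = 78; x_2 ≥ 8 gives C(9,2) = 36; x_3 ≥ 8 gives C(9,2) = 36. Together 150.
Add back pairs where two caps are both exceeded: 10 + 10 + 0 = 20.
By inclusion–exclusion the count is 136 − 150 + 20 = 6.

6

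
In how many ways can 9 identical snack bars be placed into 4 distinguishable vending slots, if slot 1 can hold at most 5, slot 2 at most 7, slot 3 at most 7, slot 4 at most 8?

191

Ignoring the caps, the number of non-negative solutions to x_1+…+x_4 = 9 is C(12,3) = 220.
Subtract solutions that violate a single cap (substitute x_i' = x_i − (cap_i+1)): x_1 ≥ 6 gives C(6,3) = 20; x_2 ≥ 8 gives C(4,3) = 4; x_3 ≥ 8 gives C(4,3) = 4; x_4 ≥ 9 gives C(3,3) = 1. Together 29.
No two caps can be exceeded simultaneously, so the pair terms are all 0.
By inclusion–exclusion the count is 220 − 29 + 0 = 191.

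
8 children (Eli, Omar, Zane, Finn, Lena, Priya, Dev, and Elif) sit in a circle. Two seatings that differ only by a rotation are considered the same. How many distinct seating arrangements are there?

5040

Fix one person's seat to break rotational symmetry; the remaining 7 people can be arranged in (7)! = 5040 ways.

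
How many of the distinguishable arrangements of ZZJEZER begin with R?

60

Fix R in the first position and arrange the remaining 6 letters.
Those 6 letters have E appearing twice and Z appearing 3 times, giving (6)!/(3!·2!) = 60.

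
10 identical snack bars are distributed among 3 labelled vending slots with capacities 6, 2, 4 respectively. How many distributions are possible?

6

By stars and bars, unrestricted non-negative solutions to x_1+…+x_3 = 10 number C(10+2,2) = 66.
Subtract solutions that violate a single cap (substitute x_i' = x_i − (cap_i+1)): x_1 ≥ 7 gives C(5,2) = 10; x_2 ≥ 3 gives C(9,2) = 36; x_3 ≥ 5 gives C(7,2) = 21. Together 67.
Add back pairs where two caps are both exceeded: 1 + 0 + 6 = 7.
By inclusion–exclusion the count is 66 − 67 + 7 = 6.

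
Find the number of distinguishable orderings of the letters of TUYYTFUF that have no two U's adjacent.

There are 8!/(2!·2!·2!·2!) = 2520 arrangements of TUYYTFUF in total.
If the two U's are adjacent, glue them into one block, leaving 7 items to arrange: (7)!/(2!·2!·2!) = 630 ways.
Subtracting, 2520 − 630 = 1890 arrangements keep the U's apart.

1890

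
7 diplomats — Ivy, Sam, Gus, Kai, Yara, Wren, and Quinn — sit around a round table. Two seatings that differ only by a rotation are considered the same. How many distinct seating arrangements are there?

720

Fix one person's seat to break rotational symmetry; the remaining 6 people can be arranged in (6)! = 720 ways.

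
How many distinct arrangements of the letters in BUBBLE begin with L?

20

With the first slot taken by L, it remains to arrange the other 5 letters (BUBBE).
Those 5 letters have B appearing 3 times, giving (5)!/(3!) = 20.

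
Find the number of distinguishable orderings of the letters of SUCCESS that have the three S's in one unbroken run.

60

Treat the 3 copies of S as a single block. The multiset to arrange is then {SSS, C, C, E, U}, 5 items in all.
That gives (5)!/(2!) = 60 arrangements.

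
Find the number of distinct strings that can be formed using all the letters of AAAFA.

AAAFA has 5 letters with A appearing 4 times.
The number of distinct arrangements is 5!/(4!) = 120/24 = 5.

5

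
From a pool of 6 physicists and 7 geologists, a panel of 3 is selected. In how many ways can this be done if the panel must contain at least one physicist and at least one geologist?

231

Total 3-person selections from all 13: C(13,3) = 286.
Subtract selections that omit an entire group: no physicists → C(7,3) = 35; no geologists → C(6,3) = 20.
Both groups omitted at once is impossible, so 286 − 55 = 231.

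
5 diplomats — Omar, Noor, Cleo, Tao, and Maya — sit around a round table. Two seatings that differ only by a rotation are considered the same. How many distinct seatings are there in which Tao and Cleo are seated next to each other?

12

Treat {Tao, Cleo} as one unit (2 internal orders) and seat the resulting 4 units around the table: (3)! circular arrangements.
So 2 × (3)! = 2 × 6 = 12.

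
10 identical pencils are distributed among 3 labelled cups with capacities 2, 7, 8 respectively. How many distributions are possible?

By stars and bars, unrestricted non-negative solutions to x_1+…+x_3 = 10 number C(10+2,2) = 66.
Subtract solutions that violate a single cap (substitute x_i' = x_i − (cap_i+1)): x_1 ≥ 3 gives C(9,2) = 36; x_2 ≥ 8 gives C(4,2) = 6; x_3 ≥ 9 gives C(3,2) = 3. Together 45.
No two caps can be exceeded simultaneously, so the pair terms are all 0.
By inclusion–exclusion the count is 66 − 45 + 0 = 21.

21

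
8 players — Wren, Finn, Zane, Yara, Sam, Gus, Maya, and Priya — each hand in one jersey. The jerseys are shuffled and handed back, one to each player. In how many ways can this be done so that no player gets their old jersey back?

14833

This is the derangement count D_8: permutations of 8 items with no fixed point.
By inclusion–exclusion this is Σ_{j=0}^{8} (−1)^j C(8,j)·(8−j)!.
Computing: 40320 − 40320 + 20160 − 6720 + 1680 − 336 + 56 − 8 + 1 = 14833.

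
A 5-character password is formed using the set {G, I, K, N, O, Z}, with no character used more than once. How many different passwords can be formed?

720

With no repetition, fill the 5 characters in order: 6 choices, then 5, down to 2.
That product is 6 × 5 × 4 × 3 × 2 = 720.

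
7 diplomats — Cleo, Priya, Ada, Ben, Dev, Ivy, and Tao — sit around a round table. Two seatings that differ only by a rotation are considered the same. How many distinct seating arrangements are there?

720

Around a circle, 7 distinct people have 7!/7 = (6)! = 720 rotationally distinct seatings.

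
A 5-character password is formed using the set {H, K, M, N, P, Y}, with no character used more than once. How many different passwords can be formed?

This is a permutation of 5 out of 6: P(6,5) = 6!/1!.
That product is 6 × 5 × 4 × 3 × 2 = 720.

720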